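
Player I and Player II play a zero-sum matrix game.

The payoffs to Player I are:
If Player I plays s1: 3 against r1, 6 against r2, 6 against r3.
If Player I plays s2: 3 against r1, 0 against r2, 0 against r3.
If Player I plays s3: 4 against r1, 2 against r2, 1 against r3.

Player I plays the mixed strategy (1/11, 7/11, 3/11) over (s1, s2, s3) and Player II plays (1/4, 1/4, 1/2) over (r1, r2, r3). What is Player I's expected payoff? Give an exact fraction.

Against (1/4, 1/4, 1/2), each row's expected payoff is s1: 21/4; s2: 3/4; s3: 2.
Taking the (1/11, 7/11, 3/11)-weighted average: (1/11)·(21/4) + (7/11)·(3/4) + (3/11)·(2) = 3/2.

3/2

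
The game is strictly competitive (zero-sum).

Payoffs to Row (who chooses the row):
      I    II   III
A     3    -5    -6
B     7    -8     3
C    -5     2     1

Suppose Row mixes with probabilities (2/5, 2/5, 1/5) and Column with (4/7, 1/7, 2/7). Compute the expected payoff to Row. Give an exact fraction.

26/35

Against (4/7, 1/7, 2/7), each row's expected payoff is A: -5/7; B: 26/7; C: -16/7.
Taking the (2/5, 2/5, 1/5)-weighted average: (2/5)·(-5/7) + (2/5)·(26/7) + (1/5)·(-16/7) = 26/35.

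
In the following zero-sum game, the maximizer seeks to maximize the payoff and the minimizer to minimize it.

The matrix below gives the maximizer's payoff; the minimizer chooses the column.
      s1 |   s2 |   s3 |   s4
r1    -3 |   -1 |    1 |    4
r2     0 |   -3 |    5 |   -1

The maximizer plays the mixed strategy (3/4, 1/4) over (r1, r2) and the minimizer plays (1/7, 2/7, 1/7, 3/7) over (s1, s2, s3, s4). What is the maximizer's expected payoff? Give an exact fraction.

Against (1/7, 2/7, 1/7, 3/7), each row's expected payoff is r1: 8/7; r2: -4/7.
Taking the (3/4, 1/4)-weighted average: (3/4)·(8/7) + (1/4)·(-4/7) = 5/7.

5/7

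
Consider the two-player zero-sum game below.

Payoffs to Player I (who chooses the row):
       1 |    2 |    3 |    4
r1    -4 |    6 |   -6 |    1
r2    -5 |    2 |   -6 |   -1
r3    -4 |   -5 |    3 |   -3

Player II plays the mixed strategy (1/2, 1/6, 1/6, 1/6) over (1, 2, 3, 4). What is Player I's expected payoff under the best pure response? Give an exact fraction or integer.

r1: (-4)·(1/2) + (6)·(1/6) + (-6)·(1/6) + (1)·(1/6) = -11/6.
r2: (-5)·(1/2) + (2)·(1/6) + (-6)·(1/6) + (-1)·(1/6) = -10/3.
r3: (-4)·(1/2) + (-5)·(1/6) + (3)·(1/6) + (-3)·(1/6) = -17/6.
The best pure response is r1 with expected payoff -11/6.

-11/6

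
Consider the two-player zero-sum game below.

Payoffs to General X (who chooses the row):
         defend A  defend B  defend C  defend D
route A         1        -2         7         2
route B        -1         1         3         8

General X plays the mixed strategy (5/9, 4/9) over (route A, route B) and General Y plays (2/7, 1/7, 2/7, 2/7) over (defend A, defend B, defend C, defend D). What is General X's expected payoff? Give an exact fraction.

Against (2/7, 1/7, 2/7, 2/7), each row's expected payoff is route A: 18/7; route B: 3.
Taking the (5/9, 4/9)-weighted average: (5/9)·(18/7) + (4/9)·(3) = 58/21.

58/21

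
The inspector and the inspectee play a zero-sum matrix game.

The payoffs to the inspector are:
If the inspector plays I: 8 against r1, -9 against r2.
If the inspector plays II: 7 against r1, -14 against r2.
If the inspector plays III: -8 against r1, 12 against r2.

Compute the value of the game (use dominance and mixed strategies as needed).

24/37

Row II is strictly dominated by row I, so the inspector never plays it.
The remaining 2×2 game on (I, III) × (r1, r2) has no saddle point. Let the inspector play I with probability p; indifference gives 8p − 8(1−p) = −9p + 12(1−p), so p = 20/37.
Similarly the inspectee's optimal q on r1 is 21/37, and the value is 8·(21/37) + (-9)·(16/37) = 24/37.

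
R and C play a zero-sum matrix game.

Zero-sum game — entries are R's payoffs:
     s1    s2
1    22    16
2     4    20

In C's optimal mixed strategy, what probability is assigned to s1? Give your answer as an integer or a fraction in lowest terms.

Row minima are 16 and 4, so R's maximin is 16; column maxima are 22 and 20, so C's minimax is 20. These differ, so the equilibrium is in mixed strategies.
Let C play s1 with probability q. R is indifferent when 22q + 16(1−q) = 4q + 20(1−q), giving q = 2/11.

2/11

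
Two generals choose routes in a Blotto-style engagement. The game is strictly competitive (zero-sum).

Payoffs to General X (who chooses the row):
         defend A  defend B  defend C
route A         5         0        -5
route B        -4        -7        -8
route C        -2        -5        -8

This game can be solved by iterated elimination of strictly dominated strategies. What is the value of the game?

-5

Column defend B is strictly dominated by defend C for General Y (-5<0, -8<-7, -8<-5); eliminate defend B.
Row route B is strictly dominated by row route A (5>-4, -5>-8); eliminate route B.
Column defend A is strictly dominated by defend C for General Y (-5<5, -8<-2); eliminate defend A.
Row route C is strictly dominated by row route A (-5>-8); eliminate route C.
Only (route A, defend C) remains, with payoff -5.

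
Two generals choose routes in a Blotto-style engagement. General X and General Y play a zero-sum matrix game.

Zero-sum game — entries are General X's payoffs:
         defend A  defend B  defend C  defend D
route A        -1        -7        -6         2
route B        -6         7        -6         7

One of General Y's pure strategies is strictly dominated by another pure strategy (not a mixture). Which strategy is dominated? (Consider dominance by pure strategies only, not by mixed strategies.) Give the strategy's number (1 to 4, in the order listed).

4

General Y prefers columns that give General X less. Compare defend D with defend A: -1 < 2, -6 < 7.
So defend A strictly dominates defend D for General Y; defend D is strictly dominated.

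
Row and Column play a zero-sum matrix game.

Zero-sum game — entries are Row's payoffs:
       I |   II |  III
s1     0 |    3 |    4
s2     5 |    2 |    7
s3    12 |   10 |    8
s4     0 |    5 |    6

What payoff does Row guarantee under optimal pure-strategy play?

8

Row minima: 0, 2, 8, 0 → Row's maximin is 8.
Column maxima: 12, 10, 8 → Column's minimax is 8.
They coincide at (s3, III), so the value is 8.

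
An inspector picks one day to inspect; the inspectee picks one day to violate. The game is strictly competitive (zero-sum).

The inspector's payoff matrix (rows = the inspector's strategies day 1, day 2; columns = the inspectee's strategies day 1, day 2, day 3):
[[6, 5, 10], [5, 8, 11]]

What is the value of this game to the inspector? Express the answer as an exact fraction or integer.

Column day 3 is strictly dominated by day 1 for the inspectee (it gives the inspector more in every row).
The remaining 2×2 game on (day 1, day 2) × (day 1, day 2) has no saddle point. Let the inspector play day 1 with probability p; indifference gives 6p + 5(1−p) = 5p + 8(1−p), so p = 3/4.
Similarly the inspectee's optimal q on day 1 is 3/4, and the value is 6·(3/4) + (5)·(1/4) = 23/4.

23/4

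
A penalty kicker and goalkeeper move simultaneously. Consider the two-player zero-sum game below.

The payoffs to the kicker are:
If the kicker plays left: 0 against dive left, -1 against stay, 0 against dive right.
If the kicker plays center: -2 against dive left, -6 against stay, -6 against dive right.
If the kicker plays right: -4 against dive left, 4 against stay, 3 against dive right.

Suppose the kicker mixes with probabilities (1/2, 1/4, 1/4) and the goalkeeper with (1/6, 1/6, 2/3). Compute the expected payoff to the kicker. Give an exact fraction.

Against (1/6, 1/6, 2/3), each row's expected payoff is left: -1/6; center: -16/3; right: 2.
Taking the (1/2, 1/4, 1/4)-weighted average: (1/2)·(-1/6) + (1/4)·(-16/3) + (1/4)·(2) = -11/12.

-11/12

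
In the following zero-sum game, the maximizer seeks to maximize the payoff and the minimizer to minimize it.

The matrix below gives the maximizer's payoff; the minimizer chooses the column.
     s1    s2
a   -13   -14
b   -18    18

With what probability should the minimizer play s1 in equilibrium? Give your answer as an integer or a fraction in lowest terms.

32/37

Row minima are -14 and -18, so the maximizer's maximin is -14; column maxima are -13 and 18, so the minimizer's minimax is -13. These differ, so the equilibrium is in mixed strategies.
Let the minimizer play s1 with probability q. The maximizer is indifferent when −13q − 14(1−q) = −18q + 18(1−q), giving q = 32/37.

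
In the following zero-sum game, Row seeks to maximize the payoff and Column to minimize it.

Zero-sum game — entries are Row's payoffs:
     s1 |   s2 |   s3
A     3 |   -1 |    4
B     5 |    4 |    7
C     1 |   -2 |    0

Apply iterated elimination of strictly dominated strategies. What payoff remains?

4

Column s3 is strictly dominated by s2 for Column (-1<4, 4<7, -2<0); eliminate s3.
Row A is strictly dominated by row B (5>3, 4>-1); eliminate A.
Row C is strictly dominated by row B (5>1, 4>-2); eliminate C.
Column s1 is strictly dominated by s2 for Column (4<5); eliminate s1.
Only (B, s2) remains, with payoff 4.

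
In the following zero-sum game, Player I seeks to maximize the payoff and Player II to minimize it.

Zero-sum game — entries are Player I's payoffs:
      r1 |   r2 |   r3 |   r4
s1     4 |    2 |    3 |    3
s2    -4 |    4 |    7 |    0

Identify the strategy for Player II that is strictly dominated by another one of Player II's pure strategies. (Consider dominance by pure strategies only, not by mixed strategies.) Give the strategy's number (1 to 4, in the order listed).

3

Player II prefers columns that give Player I less. Compare r3 with r2: 2 < 3, 4 < 7.
So r2 strictly dominates r3 for Player II; r3 is strictly dominated.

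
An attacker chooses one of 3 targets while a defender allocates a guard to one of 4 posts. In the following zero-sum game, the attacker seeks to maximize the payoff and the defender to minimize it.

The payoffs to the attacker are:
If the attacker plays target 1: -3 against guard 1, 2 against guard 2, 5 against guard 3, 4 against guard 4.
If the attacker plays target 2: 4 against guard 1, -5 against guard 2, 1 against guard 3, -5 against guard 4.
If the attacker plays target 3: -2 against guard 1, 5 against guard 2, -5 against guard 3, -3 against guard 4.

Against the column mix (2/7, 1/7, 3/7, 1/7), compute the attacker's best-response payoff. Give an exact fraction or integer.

target 1: (-3)·(2/7) + (2)·(1/7) + (5)·(3/7) + (4)·(1/7) = 15/7.
target 2: (4)·(2/7) + (-5)·(1/7) + (1)·(3/7) + (-5)·(1/7) = 1/7.
target 3: (-2)·(2/7) + (5)·(1/7) + (-5)·(3/7) + (-3)·(1/7) = -17/7.
The best pure response is target 1 with expected payoff 15/7.

15/7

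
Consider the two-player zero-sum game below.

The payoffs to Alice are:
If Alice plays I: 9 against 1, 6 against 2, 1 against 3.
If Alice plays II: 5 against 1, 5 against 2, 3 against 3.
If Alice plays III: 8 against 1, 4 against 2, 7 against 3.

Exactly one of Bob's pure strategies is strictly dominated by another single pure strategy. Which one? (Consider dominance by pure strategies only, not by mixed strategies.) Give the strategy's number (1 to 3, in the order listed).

1

Bob prefers columns that give Alice less. Compare 1 with 3: 1 < 9, 3 < 5, 7 < 8.
So 3 strictly dominates 1 for Bob; 1 is strictly dominated.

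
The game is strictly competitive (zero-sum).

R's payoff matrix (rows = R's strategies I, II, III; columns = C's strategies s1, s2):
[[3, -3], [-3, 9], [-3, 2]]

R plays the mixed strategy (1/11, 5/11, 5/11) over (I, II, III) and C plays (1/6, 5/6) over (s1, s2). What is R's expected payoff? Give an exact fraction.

233/66

Against (1/6, 5/6), each row's expected payoff is I: -2; II: 7; III: 7/6.
Taking the (1/11, 5/11, 5/11)-weighted average: (1/11)·(-2) + (5/11)·(7) + (5/11)·(7/6) = 233/66.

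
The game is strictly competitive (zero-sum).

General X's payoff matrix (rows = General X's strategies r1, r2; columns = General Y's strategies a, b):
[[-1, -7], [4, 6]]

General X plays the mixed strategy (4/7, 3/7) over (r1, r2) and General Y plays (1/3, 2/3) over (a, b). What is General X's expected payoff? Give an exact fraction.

-4/7

Against (1/3, 2/3), each row's expected payoff is r1: -5; r2: 16/3.
Taking the (4/7, 3/7)-weighted average: (4/7)·(-5) + (3/7)·(16/3) = -4/7.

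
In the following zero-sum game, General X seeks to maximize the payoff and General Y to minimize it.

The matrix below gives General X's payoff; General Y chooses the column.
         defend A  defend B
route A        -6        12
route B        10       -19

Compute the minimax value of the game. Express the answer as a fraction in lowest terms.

Row minima are -6 and -19, so General X's maximin is -6; column maxima are 10 and 12, so General Y's minimax is 10. These differ, so the equilibrium is in mixed strategies.
Let General X play route A with probability p. General Y is indifferent when −6p + 10(1−p) = 12p − 19(1−p), giving p = 29/47.
Let General Y play defend A with probability q. General X is indifferent when −6q + 12(1−q) = 10q − 19(1−q), giving q = 31/47.
The value is -6·(31/47) + (12)·(16/47) = 6/47.

6/47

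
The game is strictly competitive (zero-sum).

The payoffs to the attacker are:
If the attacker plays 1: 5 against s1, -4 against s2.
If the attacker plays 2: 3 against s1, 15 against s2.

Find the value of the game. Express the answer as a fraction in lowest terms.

Row minima are -4 and 3, so the attacker's maximin is 3; column maxima are 5 and 15, so the defender's minimax is 5. These differ, so the equilibrium is in mixed strategies.
Let the attacker play 1 with probability p. The defender is indifferent when 5p + 3(1−p) = −4p + 15(1−p), giving p = 4/7.
Let the defender play s1 with probability q. The attacker is indifferent when 5q − 4(1−q) = 3q + 15(1−q), giving q = 19/21.
The value is 5·(19/21) + (-4)·(2/21) = 29/7.

29/7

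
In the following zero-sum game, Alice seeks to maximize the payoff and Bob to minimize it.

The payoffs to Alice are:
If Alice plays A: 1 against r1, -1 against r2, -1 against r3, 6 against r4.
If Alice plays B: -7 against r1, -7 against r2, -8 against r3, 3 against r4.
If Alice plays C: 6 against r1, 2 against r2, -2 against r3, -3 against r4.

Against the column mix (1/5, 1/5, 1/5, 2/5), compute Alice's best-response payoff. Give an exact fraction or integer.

11/5

A: (1)·(1/5) + (-1)·(1/5) + (-1)·(1/5) + (6)·(2/5) = 11/5.
B: (-7)·(1/5) + (-7)·(1/5) + (-8)·(1/5) + (3)·(2/5) = -16/5.
C: (6)·(1/5) + (2)·(1/5) + (-2)·(1/5) + (-3)·(2/5) = 0.
The best pure response is A with expected payoff 11/5.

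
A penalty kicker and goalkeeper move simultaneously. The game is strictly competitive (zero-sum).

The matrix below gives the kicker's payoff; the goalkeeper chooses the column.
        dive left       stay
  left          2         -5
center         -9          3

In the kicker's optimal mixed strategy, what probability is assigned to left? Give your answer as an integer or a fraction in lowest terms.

12/19

Row minima are -5 and -9, so the kicker's maximin is -5; column maxima are 2 and 3, so the goalkeeper's minimax is 2. These differ, so the equilibrium is in mixed strategies.
Let the kicker play left with probability p. The goalkeeper is indifferent when 2p − 9(1−p) = −5p + 3(1−p), giving p = 12/19.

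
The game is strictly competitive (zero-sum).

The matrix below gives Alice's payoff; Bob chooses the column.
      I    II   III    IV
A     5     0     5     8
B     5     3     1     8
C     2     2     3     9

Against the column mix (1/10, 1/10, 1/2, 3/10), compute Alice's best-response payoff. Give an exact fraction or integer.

27/5

A: (5)·(1/10) + (0)·(1/10) + (5)·(1/2) + (8)·(3/10) = 27/5.
B: (5)·(1/10) + (3)·(1/10) + (1)·(1/2) + (8)·(3/10) = 37/10.
C: (2)·(1/10) + (2)·(1/10) + (3)·(1/2) + (9)·(3/10) = 23/5.
The best pure response is A with expected payoff 27/5.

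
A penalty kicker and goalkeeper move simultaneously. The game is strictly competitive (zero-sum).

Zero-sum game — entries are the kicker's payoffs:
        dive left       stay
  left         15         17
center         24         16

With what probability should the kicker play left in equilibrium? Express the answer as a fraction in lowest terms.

Row minima are 15 and 16, so the kicker's maximin is 16; column maxima are 24 and 17, so the goalkeeper's minimax is 17. These differ, so the equilibrium is in mixed strategies.
Let the kicker play left with probability p. The goalkeeper is indifferent when 15p + 24(1−p) = 17p + 16(1−p), giving p = 4/5.

4/5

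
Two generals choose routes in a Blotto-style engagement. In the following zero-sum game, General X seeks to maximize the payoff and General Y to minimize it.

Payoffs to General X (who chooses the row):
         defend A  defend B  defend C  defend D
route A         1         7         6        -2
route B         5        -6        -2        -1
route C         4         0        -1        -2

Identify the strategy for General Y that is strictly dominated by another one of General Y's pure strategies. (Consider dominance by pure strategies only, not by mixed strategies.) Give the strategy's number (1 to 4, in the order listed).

1

General Y prefers columns that give General X less. Compare defend A with defend D: -2 < 1, -1 < 5, -2 < 4.
So defend D strictly dominates defend A for General Y; defend A is strictly dominated.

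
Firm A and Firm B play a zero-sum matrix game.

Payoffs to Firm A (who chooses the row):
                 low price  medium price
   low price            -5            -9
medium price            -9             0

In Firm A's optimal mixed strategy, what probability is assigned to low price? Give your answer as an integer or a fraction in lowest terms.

Row minima are -9 and -9, so Firm A's maximin is -9; column maxima are -5 and 0, so Firm B's minimax is -5. These differ, so the equilibrium is in mixed strategies.
Let Firm A play low price with probability p. Firm B is indifferent when −5p − 9(1−p) = −9p, giving p = 9/13.

9/13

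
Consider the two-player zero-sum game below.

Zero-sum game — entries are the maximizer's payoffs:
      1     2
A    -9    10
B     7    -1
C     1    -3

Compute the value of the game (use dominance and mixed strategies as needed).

Row C is strictly dominated by row B, so the maximizer never plays it.
The remaining 2×2 game on (A, B) × (1, 2) has no saddle point. Let the maximizer play A with probability p; indifference gives −9p + 7(1−p) = 10p − (1−p), so p = 8/27.
Similarly the minimizer's optimal q on 1 is 11/27, and the value is -9·(11/27) + (10)·(16/27) = 61/27.

61/27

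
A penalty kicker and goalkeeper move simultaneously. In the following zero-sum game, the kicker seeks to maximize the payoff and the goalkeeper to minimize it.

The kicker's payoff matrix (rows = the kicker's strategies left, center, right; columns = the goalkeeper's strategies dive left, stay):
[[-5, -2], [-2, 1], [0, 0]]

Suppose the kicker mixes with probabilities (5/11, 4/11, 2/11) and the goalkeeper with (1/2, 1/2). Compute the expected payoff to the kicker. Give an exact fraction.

Against (1/2, 1/2), each row's expected payoff is left: -7/2; center: -1/2; right: 0.
Taking the (5/11, 4/11, 2/11)-weighted average: (5/11)·(-7/2) + (4/11)·(-1/2) + (2/11)·(0) = -39/22.

-39/22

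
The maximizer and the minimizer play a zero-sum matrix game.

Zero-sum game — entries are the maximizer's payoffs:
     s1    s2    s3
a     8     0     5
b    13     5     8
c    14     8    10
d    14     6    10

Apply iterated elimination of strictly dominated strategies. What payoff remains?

8

Row b is strictly dominated by row c (14>13, 8>5, 10>8); eliminate b.
Row a is strictly dominated by row c (14>8, 8>0, 10>5); eliminate a.
Column s3 is strictly dominated by s2 for the minimizer (8<10, 6<10); eliminate s3.
Column s1 is strictly dominated by s2 for the minimizer (8<14, 6<14); eliminate s1.
Row d is strictly dominated by row c (8>6); eliminate d.
Only (c, s2) remains, with payoff 8.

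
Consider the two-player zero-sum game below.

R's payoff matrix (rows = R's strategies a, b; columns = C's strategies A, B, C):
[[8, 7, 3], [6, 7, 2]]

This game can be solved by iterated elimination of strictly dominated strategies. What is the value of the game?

Column A is strictly dominated by C for C (3<8, 2<6); eliminate A.
Column B is strictly dominated by C for C (3<7, 2<7); eliminate B.
Row b is strictly dominated by row a (3>2); eliminate b.
Only (a, C) remains, with payoff 3.

3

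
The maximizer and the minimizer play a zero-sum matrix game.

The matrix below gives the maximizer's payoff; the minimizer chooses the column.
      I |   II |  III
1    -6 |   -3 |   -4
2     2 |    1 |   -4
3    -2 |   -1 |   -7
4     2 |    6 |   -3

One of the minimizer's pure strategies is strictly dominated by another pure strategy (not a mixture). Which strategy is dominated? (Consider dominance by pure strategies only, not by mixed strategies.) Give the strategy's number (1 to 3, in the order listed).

2

The minimizer prefers columns that give the maximizer less. Compare II with III: -4 < -3, -4 < 1, -7 < -1, -3 < 6.
So III strictly dominates II for the minimizer; II is strictly dominated.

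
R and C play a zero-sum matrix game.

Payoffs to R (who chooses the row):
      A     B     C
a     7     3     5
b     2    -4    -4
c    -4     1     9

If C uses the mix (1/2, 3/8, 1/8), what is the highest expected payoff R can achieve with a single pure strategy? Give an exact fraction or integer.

a: (7)·(1/2) + (3)·(3/8) + (5)·(1/8) = 21/4.
b: (2)·(1/2) + (-4)·(3/8) + (-4)·(1/8) = -1.
c: (-4)·(1/2) + (1)·(3/8) + (9)·(1/8) = -1/2.
The best pure response is a with expected payoff 21/4.

21/4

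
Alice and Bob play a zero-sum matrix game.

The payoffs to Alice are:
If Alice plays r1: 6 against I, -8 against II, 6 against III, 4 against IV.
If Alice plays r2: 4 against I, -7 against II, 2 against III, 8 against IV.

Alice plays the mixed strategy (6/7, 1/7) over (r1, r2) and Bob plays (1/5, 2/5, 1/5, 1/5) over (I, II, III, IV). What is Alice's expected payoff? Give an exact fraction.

0

Against (1/5, 2/5, 1/5, 1/5), each row's expected payoff is r1: 0; r2: 0.
Taking the (6/7, 1/7)-weighted average: (6/7)·(0) + (1/7)·(0) = 0.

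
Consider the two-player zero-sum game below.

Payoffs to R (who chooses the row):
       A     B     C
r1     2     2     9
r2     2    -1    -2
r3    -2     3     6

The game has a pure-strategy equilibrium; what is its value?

2

Row minima: 2, -2, -2 → R's maximin is 2.
Column maxima: 2, 3, 9 → C's minimax is 2.
They coincide at (r1, A), so the value is 2.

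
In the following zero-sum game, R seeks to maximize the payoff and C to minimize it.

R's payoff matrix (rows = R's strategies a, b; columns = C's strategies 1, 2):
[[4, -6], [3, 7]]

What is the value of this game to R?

Row minima are -6 and 3, so R's maximin is 3; column maxima are 4 and 7, so C's minimax is 4. These differ, so the equilibrium is in mixed strategies.
Let R play a with probability p. C is indifferent when 4p + 3(1−p) = −6p + 7(1−p), giving p = 2/7.
Let C play 1 with probability q. R is indifferent when 4q − 6(1−q) = 3q + 7(1−q), giving q = 13/14.
The value is 4·(13/14) + (-6)·(1/14) = 23/7.

23/7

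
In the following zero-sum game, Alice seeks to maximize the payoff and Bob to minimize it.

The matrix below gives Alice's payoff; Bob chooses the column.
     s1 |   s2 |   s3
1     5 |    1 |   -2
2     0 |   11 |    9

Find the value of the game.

Column s2 is strictly dominated by s3 for Bob (it gives Alice more in every row).
The remaining 2×2 game on (1, 2) × (s1, s3) has no saddle point. Let Alice play 1 with probability p; indifference gives 5p = −2p + 9(1−p), so p = 9/16.
Similarly Bob's optimal q on s1 is 11/16, and the value is 5·(11/16) + (-2)·(5/16) = 45/16.

45/16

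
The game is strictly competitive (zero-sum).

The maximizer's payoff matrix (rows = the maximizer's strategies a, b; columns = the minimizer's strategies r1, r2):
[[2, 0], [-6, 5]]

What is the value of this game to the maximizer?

10/13

Row minima are 0 and -6, so the maximizer's maximin is 0; column maxima are 2 and 5, so the minimizer's minimax is 2. These differ, so the equilibrium is in mixed strategies.
Let the maximizer play a with probability p. The minimizer is indifferent when 2p − 6(1−p) = 5(1−p), giving p = 11/13.
Let the minimizer play r1 with probability q. The maximizer is indifferent when 2q = −6q + 5(1−q), giving q = 5/13.
The value is 2·(5/13) + (0)·(8/13) = 10/13.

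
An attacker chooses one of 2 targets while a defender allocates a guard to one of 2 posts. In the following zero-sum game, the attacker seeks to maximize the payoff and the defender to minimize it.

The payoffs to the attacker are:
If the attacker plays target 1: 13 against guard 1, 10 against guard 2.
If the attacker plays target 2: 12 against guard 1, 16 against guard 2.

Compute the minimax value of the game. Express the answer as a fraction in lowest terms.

88/7

Row minima are 10 and 12, so the attacker's maximin is 12; column maxima are 13 and 16, so the defender's minimax is 13. These differ, so the equilibrium is in mixed strategies.
Let the attacker play target 1 with probability p. The defender is indifferent when 13p + 12(1−p) = 10p + 16(1−p), giving p = 4/7.
Let the defender play guard 1 with probability q. The attacker is indifferent when 13q + 10(1−q) = 12q + 16(1−q), giving q = 6/7.
The value is 13·(6/7) + (10)·(1/7) = 88/7.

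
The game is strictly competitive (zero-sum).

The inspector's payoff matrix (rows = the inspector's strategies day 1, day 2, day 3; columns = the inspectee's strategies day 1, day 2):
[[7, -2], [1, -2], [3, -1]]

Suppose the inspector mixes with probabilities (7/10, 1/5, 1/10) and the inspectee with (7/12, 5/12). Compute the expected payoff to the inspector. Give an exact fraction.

Against (7/12, 5/12), each row's expected payoff is day 1: 13/4; day 2: -1/4; day 3: 4/3.
Taking the (7/10, 1/5, 1/10)-weighted average: (7/10)·(13/4) + (1/5)·(-1/4) + (1/10)·(4/3) = 283/120.

283/120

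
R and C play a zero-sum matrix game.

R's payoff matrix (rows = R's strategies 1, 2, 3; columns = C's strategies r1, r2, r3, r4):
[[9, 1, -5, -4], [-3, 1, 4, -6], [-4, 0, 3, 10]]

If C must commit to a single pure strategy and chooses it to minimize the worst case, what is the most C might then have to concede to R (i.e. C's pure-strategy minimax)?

The worst case (largest entry) in each column is r1: 9, r2: 1, r3: 4, r4: 10.
The best (smallest) of these is 1.

1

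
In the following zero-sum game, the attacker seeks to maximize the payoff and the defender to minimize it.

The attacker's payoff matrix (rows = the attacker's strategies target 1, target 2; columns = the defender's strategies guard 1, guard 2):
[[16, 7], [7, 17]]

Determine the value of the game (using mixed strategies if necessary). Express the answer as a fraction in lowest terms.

Row minima are 7 and 7, so the attacker's maximin is 7; column maxima are 16 and 17, so the defender's minimax is 16. These differ, so the equilibrium is in mixed strategies.
Let the attacker play target 1 with probability p. The defender is indifferent when 16p + 7(1−p) = 7p + 17(1−p), giving p = 10/19.
Let the defender play guard 1 with probability q. The attacker is indifferent when 16q + 7(1−q) = 7q + 17(1−q), giving q = 10/19.
The value is 16·(10/19) + (7)·(9/19) = 223/19.

223/19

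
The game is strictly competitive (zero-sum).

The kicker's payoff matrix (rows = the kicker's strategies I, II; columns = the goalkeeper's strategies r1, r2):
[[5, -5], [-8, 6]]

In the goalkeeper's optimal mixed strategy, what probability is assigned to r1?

Row minima are -5 and -8, so the kicker's maximin is -5; column maxima are 5 and 6, so the goalkeeper's minimax is 5. These differ, so the equilibrium is in mixed strategies.
Let the goalkeeper play r1 with probability q. The kicker is indifferent when 5q − 5(1−q) = −8q + 6(1−q), giving q = 11/24.

11/24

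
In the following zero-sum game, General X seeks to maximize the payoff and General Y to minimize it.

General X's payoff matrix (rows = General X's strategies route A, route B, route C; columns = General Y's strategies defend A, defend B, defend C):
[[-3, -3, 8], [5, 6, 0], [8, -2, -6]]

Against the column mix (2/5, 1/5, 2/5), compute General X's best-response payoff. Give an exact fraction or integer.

16/5

route A: (-3)·(2/5) + (-3)·(1/5) + (8)·(2/5) = 7/5.
route B: (5)·(2/5) + (6)·(1/5) + (0)·(2/5) = 16/5.
route C: (8)·(2/5) + (-2)·(1/5) + (-6)·(2/5) = 2/5.
The best pure response is route B with expected payoff 16/5.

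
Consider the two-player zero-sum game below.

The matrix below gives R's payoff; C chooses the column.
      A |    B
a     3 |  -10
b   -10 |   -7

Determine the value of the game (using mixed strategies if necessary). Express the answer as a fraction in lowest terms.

-121/16

Row minima are -10 and -10, so R's maximin is -10; column maxima are 3 and -7, so C's minimax is -7. These differ, so the equilibrium is in mixed strategies.
Let R play a with probability p. C is indifferent when 3p − 10(1−p) = −10p − 7(1−p), giving p = 3/16.
Let C play A with probability q. R is indifferent when 3q − 10(1−q) = −10q − 7(1−q), giving q = 3/16.
The value is 3·(3/16) + (-10)·(13/16) = -121/16.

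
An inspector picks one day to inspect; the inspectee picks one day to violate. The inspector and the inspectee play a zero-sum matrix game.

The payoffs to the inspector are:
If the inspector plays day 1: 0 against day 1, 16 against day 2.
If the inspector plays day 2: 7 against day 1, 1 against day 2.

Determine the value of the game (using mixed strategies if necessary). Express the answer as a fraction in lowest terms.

56/11

Row minima are 0 and 1, so the inspector's maximin is 1; column maxima are 7 and 16, so the inspectee's minimax is 7. These differ, so the equilibrium is in mixed strategies.
Let the inspector play day 1 with probability p. The inspectee is indifferent when 7(1−p) = 16p + (1−p), giving p = 3/11.
Let the inspectee play day 1 with probability q. The inspector is indifferent when 16(1−q) = 7q + (1−q), giving q = 15/22.
The value is 0·(15/22) + (16)·(7/22) = 56/11.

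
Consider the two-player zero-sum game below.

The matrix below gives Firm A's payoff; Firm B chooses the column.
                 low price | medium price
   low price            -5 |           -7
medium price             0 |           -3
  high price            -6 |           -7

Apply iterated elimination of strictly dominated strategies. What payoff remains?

Column low price is strictly dominated by medium price for Firm B (-7<-5, -3<0, -7<-6); eliminate low price.
Row high price is strictly dominated by row medium price (-3>-7); eliminate high price.
Row low price is strictly dominated by row medium price (-3>-7); eliminate low price.
Only (medium price, medium price) remains, with payoff -3.

-3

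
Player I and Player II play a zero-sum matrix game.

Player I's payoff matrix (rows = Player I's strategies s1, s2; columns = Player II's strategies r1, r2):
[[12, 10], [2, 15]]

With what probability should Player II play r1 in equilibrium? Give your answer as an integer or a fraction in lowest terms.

Row minima are 10 and 2, so Player I's maximin is 10; column maxima are 12 and 15, so Player II's minimax is 12. These differ, so the equilibrium is in mixed strategies.
Let Player II play r1 with probability q. Player I is indifferent when 12q + 10(1−q) = 2q + 15(1−q), giving q = 1/3.

1/3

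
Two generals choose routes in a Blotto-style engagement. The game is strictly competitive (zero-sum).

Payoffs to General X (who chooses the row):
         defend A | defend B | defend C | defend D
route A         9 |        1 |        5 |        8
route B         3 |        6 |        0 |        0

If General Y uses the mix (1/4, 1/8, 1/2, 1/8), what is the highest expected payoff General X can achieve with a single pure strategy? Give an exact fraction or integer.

47/8

route A: (9)·(1/4) + (1)·(1/8) + (5)·(1/2) + (8)·(1/8) = 47/8.
route B: (3)·(1/4) + (6)·(1/8) + (0)·(1/2) + (0)·(1/8) = 3/2.
The best pure response is route A with expected payoff 47/8.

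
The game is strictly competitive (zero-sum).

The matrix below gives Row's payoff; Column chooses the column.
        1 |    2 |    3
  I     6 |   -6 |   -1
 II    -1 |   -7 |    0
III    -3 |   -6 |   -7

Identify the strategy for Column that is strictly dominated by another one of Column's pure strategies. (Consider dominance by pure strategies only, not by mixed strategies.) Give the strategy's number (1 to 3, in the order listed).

1

Column prefers columns that give Row less. Compare 1 with 2: -6 < 6, -7 < -1, -6 < -3.
So 2 strictly dominates 1 for Column; 1 is strictly dominated.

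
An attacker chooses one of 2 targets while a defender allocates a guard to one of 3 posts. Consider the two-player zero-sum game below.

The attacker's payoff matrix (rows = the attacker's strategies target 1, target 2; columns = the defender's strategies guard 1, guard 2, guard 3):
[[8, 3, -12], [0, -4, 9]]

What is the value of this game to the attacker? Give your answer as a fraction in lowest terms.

-3/4

Column guard 1 is strictly dominated by guard 2 for the defender (it gives the attacker more in every row).
The remaining 2×2 game on (target 1, target 2) × (guard 2, guard 3) has no saddle point. Let the attacker play target 1 with probability p; indifference gives 3p − 4(1−p) = −12p + 9(1−p), so p = 13/28.
Similarly the defender's optimal q on guard 2 is 3/4, and the value is 3·(3/4) + (-12)·(1/4) = -3/4.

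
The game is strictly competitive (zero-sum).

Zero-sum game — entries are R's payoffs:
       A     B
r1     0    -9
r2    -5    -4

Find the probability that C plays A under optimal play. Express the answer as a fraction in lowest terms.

1/2

Row minima are -9 and -5, so R's maximin is -5; column maxima are 0 and -4, so C's minimax is -4. These differ, so the equilibrium is in mixed strategies.
Let C play A with probability q. R is indifferent when −9(1−q) = −5q − 4(1−q), giving q = 1/2.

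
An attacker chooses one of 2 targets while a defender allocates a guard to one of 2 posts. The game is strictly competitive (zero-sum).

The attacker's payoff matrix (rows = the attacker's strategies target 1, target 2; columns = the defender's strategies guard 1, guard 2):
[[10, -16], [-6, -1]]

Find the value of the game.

Row minima are -16 and -6, so the attacker's maximin is -6; column maxima are 10 and -1, so the defender's minimax is -1. These differ, so the equilibrium is in mixed strategies.
Let the attacker play target 1 with probability p. The defender is indifferent when 10p − 6(1−p) = −16p − (1−p), giving p = 5/31.
Let the defender play guard 1 with probability q. The attacker is indifferent when 10q − 16(1−q) = −6q − (1−q), giving q = 15/31.
The value is 10·(15/31) + (-16)·(16/31) = -106/31.

-106/31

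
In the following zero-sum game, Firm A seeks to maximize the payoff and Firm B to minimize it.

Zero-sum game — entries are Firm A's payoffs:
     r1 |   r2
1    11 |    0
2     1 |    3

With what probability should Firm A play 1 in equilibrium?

2/13

Row minima are 0 and 1, so Firm A's maximin is 1; column maxima are 11 and 3, so Firm B's minimax is 3. These differ, so the equilibrium is in mixed strategies.
Let Firm A play 1 with probability p. Firm B is indifferent when 11p + (1−p) = 3(1−p), giving p = 2/13.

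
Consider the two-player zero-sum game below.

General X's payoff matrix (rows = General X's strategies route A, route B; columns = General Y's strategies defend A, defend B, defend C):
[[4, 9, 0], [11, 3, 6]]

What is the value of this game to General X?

9/2

Column defend A is strictly dominated by defend C for General Y (it gives General X more in every row).
The remaining 2×2 game on (route A, route B) × (defend B, defend C) has no saddle point. Let General X play route A with probability p; indifference gives 9p + 3(1−p) = 6(1−p), so p = 1/4.
Similarly General Y's optimal q on defend B is 1/2, and the value is 9·(1/2) + (0)·(1/2) = 9/2.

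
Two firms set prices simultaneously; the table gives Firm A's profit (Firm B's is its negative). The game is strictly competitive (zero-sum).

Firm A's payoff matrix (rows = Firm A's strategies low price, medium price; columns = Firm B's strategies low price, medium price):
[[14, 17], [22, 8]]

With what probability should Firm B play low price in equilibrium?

9/17

Row minima are 14 and 8, so Firm A's maximin is 14; column maxima are 22 and 17, so Firm B's minimax is 17. These differ, so the equilibrium is in mixed strategies.
Let Firm B play low price with probability q. Firm A is indifferent when 14q + 17(1−q) = 22q + 8(1−q), giving q = 9/17.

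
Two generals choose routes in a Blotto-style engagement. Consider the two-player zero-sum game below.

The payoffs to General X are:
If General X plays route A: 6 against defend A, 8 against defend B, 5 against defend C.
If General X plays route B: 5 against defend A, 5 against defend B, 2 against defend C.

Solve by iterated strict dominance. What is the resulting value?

Row route B is strictly dominated by row route A (6>5, 8>5, 5>2); eliminate route B.
Column defend B is strictly dominated by defend A for General Y (6<8); eliminate defend B.
Column defend A is strictly dominated by defend C for General Y (5<6); eliminate defend A.
Only (route A, defend C) remains, with payoff 5.

5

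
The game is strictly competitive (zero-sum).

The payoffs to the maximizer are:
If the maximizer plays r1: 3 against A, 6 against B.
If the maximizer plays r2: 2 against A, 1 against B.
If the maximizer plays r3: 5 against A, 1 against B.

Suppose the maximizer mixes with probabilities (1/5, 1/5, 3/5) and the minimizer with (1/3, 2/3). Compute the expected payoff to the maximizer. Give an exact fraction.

Against (1/3, 2/3), each row's expected payoff is r1: 5; r2: 4/3; r3: 7/3.
Taking the (1/5, 1/5, 3/5)-weighted average: (1/5)·(5) + (1/5)·(4/3) + (3/5)·(7/3) = 8/3.

8/3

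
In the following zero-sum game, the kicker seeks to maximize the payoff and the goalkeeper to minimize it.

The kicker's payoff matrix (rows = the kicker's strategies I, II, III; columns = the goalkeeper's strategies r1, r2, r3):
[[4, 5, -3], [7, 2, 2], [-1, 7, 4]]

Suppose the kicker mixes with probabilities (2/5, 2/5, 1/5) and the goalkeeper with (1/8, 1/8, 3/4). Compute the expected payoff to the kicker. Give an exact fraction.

27/20

Against (1/8, 1/8, 3/4), each row's expected payoff is I: -9/8; II: 21/8; III: 15/4.
Taking the (2/5, 2/5, 1/5)-weighted average: (2/5)·(-9/8) + (2/5)·(21/8) + (1/5)·(15/4) = 27/20.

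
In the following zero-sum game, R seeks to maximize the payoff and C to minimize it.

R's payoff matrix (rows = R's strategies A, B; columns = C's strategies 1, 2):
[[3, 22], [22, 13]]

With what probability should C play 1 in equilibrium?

9/28

Row minima are 3 and 13, so R's maximin is 13; column maxima are 22 and 22, so C's minimax is 22. These differ, so the equilibrium is in mixed strategies.
Let C play 1 with probability q. R is indifferent when 3q + 22(1−q) = 22q + 13(1−q), giving q = 9/28.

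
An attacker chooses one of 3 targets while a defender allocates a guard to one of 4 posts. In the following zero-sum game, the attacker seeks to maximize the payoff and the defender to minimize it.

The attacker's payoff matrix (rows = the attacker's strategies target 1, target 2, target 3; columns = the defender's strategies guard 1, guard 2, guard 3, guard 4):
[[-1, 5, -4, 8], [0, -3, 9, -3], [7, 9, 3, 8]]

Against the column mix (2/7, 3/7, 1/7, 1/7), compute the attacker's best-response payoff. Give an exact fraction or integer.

target 1: (-1)·(2/7) + (5)·(3/7) + (-4)·(1/7) + (8)·(1/7) = 17/7.
target 2: (0)·(2/7) + (-3)·(3/7) + (9)·(1/7) + (-3)·(1/7) = -3/7.
target 3: (7)·(2/7) + (9)·(3/7) + (3)·(1/7) + (8)·(1/7) = 52/7.
The best pure response is target 3 with expected payoff 52/7.

52/7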